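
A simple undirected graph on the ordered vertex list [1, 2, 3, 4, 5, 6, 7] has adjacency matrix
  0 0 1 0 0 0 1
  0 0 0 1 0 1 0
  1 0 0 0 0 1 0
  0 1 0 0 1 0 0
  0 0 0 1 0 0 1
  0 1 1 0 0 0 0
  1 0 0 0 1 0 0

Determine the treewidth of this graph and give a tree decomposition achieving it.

Treewidth 2.
Bags: B1 = {1, 3, 7}  B2 = {3, 5, 7}  B3 = {3, 4, 5}  B4 = {2, 3, 4}  B5 = {2, 3, 6}
Tree: B1–B2, B2–B3, B3–B4, B4–B5

Every bag has size at most 3, so the width is 3 − 1 = 2 and tw(G) ≤ 2. Since 3–1–7–5–4–2–6–3 is a cycle in G, G is not acyclic. Forests are exactly the graphs of treewidth ≤ 1, so tw(G) ≥ 2. Combining the bounds, tw(G) = 2.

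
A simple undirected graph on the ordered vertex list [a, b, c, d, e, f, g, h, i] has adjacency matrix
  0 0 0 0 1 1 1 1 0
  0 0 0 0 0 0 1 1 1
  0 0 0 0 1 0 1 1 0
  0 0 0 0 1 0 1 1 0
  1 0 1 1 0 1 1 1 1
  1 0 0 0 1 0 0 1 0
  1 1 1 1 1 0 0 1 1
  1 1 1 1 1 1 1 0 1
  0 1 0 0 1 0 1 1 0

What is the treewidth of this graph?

3

A width-3 tree decomposition is:
Bags: B1 = {c, e, g, h}  B2 = {a, e, g, h}  B3 = {d, e, g, h}  B4 = {e, g, h, i}  B5 = {a, e, f, h}  B6 = {b, g, h, i}
Tree: B1–B2, B2–B3, B2–B4, B2–B5, B4–B6
Each bag holds 4 vertices, so the decomposition has width 3, which upper-bounds the treewidth. Conversely, {d, e, g, h} is a clique of size 4, and the vertices of any clique must share a bag in every tree decomposition; so some bag has ≥ 4 vertices and tw(G) ≥ 3. Therefore the treewidth is 3.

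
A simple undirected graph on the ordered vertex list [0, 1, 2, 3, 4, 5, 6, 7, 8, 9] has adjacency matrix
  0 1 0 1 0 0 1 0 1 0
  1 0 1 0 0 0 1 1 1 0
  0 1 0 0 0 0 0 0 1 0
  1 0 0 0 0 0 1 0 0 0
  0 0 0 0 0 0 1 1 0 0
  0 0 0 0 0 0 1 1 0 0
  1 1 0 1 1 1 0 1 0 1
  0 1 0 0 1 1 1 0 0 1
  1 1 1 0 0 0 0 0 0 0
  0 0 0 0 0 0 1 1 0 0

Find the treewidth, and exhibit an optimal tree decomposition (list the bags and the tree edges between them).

Treewidth 2.
One optimal decomposition is:
Bags: B1 = {1, 6, 7}  B2 = {0, 1, 6}  B3 = {0, 1, 8}  B4 = {4, 6, 7}  B5 = {6, 7, 9}  B6 = {5, 6, 7}  B7 = {0, 3, 6}  B8 = {1, 2, 8}
Tree: B1–B2, B2–B3, B1–B4, B4–B5, B1–B6, B2–B7, B3–B8

The largest bag has 3 vertices, giving width 2; this decomposition certifies tw(G) ≤ 2. Conversely, {0, 1, 8} is a clique of size 3, and the vertices of any clique must share a bag in every tree decomposition; so some bag has ≥ 3 vertices and tw(G) ≥ 2. Therefore the treewidth is 2.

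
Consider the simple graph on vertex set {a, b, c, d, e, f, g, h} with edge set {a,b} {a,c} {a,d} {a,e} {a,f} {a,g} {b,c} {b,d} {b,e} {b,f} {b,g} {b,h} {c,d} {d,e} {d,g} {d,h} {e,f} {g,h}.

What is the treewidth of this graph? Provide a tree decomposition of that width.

Treewidth 3.
One optimal decomposition is:
Bags: B1 = {a, b, d, g}  B2 = {a, b, d, e}  B3 = {a, b, e, f}  B4 = {a, b, c, d}  B5 = {b, d, g, h}
Tree: B1–B2, B2–B3, B2–B4, B1–B5

Every bag has size at most 4, so the width is 4 − 1 = 3 and tw(G) ≤ 3. For the lower bound, the 4 vertices {b, d, g, h} are pairwise adjacent, and any tree decomposition puts a clique entirely inside one bag — forcing width ≥ 3. Hence tw(G) = 3 exactly.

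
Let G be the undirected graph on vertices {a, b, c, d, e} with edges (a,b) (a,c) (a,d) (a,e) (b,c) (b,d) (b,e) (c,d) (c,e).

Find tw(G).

3

A width-3 tree decomposition is:
Bags: B1 = {a, b, c, d}  B2 = {a, b, c, e}
Tree: B1–B2
Each bag holds 4 vertices, so the decomposition has width 3, which upper-bounds the treewidth. For the lower bound, the 4 vertices {a, b, c, d} are pairwise adjacent, and any tree decomposition puts a clique entirely inside one bag — forcing width ≥ 3. Combining the bounds, tw(G) = 3.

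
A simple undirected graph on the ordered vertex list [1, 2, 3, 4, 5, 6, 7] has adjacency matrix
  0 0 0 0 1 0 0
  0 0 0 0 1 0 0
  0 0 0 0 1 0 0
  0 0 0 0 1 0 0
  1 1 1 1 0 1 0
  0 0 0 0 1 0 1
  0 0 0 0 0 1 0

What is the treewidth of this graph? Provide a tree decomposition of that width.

Treewidth 1.
Bags: B1 = {3, 5}  B2 = {2, 5}  B3 = {5, 6}  B4 = {1, 5}  B5 = {6, 7}  B6 = {4, 5}
Tree: B1–B2, B2–B3, B1–B4, B3–B5, B3–B6

Each bag holds 2 vertices, so the decomposition has width 1, which upper-bounds the treewidth. Any graph with an edge has treewidth ≥ 1, and G has the edge 3–5. Combining the bounds, tw(G) = 1.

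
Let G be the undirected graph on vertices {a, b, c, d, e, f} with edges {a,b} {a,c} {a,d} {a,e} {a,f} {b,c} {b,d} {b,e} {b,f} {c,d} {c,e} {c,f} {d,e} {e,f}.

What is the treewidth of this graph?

A width-4 tree decomposition is:
Bags: B1 = {a, b, c, d, e}  B2 = {a, b, c, e, f}
Tree: B1–B2
The largest bag has 5 vertices, giving width 4; this decomposition certifies tw(G) ≤ 4. Conversely, {a, b, c, d, e} is a clique of size 5, and the vertices of any clique must share a bag in every tree decomposition; so some bag has ≥ 5 vertices and tw(G) ≥ 4. The upper and lower bounds meet at 4, so that is the treewidth.

4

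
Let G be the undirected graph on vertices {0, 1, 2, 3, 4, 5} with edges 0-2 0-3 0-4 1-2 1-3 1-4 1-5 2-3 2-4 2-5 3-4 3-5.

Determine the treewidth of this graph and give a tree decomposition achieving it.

Every bag has size at most 4, so the width is 4 − 1 = 3 and tw(G) ≤ 3. Conversely, {0, 2, 3, 4} is a clique of size 4, and the vertices of any clique must share a bag in every tree decomposition; so some bag has ≥ 4 vertices and tw(G) ≥ 3. Therefore the treewidth is 3.

Treewidth 3.
One such decomposition:
Bags: B1 = {1, 2, 3, 4}  B2 = {1, 2, 3, 5}  B3 = {0, 2, 3, 4}
Tree: B1–B2, B1–B3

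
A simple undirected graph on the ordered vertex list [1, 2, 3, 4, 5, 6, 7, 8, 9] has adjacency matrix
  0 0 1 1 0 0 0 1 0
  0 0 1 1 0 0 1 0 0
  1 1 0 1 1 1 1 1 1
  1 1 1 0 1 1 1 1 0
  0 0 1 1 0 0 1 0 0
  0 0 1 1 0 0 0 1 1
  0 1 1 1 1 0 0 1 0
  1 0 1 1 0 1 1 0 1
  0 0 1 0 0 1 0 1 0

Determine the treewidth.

A width-3 tree decomposition is:
Bags: B1 = {1, 3, 4, 8}  B2 = {3, 4, 6, 8}  B3 = {3, 4, 7, 8}  B4 = {3, 4, 5, 7}  B5 = {3, 6, 8, 9}  B6 = {2, 3, 4, 7}
Tree: B1–B2, B2–B3, B3–B4, B2–B5, B4–B6
The largest bag has 4 vertices, giving width 3; this decomposition certifies tw(G) ≤ 3. For the lower bound, the 4 vertices {3, 6, 8, 9} are pairwise adjacent, and any tree decomposition puts a clique entirely inside one bag — forcing width ≥ 3. Combining the bounds, tw(G) = 3.

3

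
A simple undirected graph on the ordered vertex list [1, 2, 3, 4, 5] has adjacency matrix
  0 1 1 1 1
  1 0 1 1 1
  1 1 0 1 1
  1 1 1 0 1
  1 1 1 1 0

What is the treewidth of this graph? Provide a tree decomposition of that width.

A single bag containing all 5 vertices is trivially a valid decomposition of width 4. On the other hand G contains the 5-clique {1, 2, 3, 4, 5}. A clique must lie in a single bag of any decomposition, so no decomposition can have width below 4. Combining the bounds, tw(G) = 4.

Treewidth 4.
Bags: B1 = {1, 2, 3, 4, 5}
Tree: (single bag)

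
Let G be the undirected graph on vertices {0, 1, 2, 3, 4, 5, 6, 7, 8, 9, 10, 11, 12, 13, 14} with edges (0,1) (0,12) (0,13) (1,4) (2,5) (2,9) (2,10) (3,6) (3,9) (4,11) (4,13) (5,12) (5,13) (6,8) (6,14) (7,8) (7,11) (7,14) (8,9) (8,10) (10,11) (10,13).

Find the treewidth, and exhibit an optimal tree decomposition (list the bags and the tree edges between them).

Each bag holds 4 vertices, so the decomposition has width 3, which upper-bounds the treewidth. For the lower bound: the 4 vertex sets {0,1,12}, {5}, {13}, {2,4,10,11} are disjoint, each induces a connected subgraph, and every pair is joined by at least one edge of G. Contracting each set to a single vertex therefore yields K_{4} as a minor, and since treewidth is minor-monotone, tw(G) ≥ tw(K_{4}) = 3. Hence tw(G) = 3 exactly.

Treewidth 3.
One such decomposition:
Bags: B1 = {0, 1, 5, 12}  B2 = {0, 1, 5, 13}  B3 = {1, 4, 5, 13}  B4 = {2, 4, 5, 13}  B5 = {2, 4, 10, 13}  B6 = {2, 4, 10, 11}  B7 = {2, 9, 10, 11}  B8 = {8, 9, 10, 11}  B9 = {7, 8, 9, 11}  B10 = {3, 7, 8, 9}  B11 = {3, 6, 7, 8}  B12 = {3, 6, 7, 14}
Tree: B1–B2, B2–B3, B3–B4, B4–B5, B5–B6, B6–B7, B7–B8, B8–B9, B9–B10, B10–B11, B11–B12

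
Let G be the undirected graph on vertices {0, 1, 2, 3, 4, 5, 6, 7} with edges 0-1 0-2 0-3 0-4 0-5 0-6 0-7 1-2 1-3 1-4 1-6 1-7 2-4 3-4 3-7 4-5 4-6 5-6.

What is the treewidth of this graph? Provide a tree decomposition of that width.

The largest bag has 4 vertices, giving width 3; this decomposition certifies tw(G) ≤ 3. On the other hand G contains the 4-clique {0, 1, 2, 4}. A clique must lie in a single bag of any decomposition, so no decomposition can have width below 3. The upper and lower bounds meet at 3, so that is the treewidth.

Treewidth 3.
One such decomposition:
Bags: B1 = {0, 1, 3, 7}  B2 = {0, 1, 3, 4}  B3 = {0, 1, 4, 6}  B4 = {0, 4, 5, 6}  B5 = {0, 1, 2, 4}
Tree: B1–B2, B2–B3, B3–B4, B3–B5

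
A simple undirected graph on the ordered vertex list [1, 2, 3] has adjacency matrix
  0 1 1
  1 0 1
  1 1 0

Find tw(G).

A width-2 tree decomposition is:
Bags: B1 = {1, 2, 3}
Tree: (single bag)
With just one bag of size 3, the width is 3 − 1 = 2, so tw(G) ≤ 2. For the lower bound, the 3 vertices {1, 2, 3} are pairwise adjacent, and any tree decomposition puts a clique entirely inside one bag — forcing width ≥ 2. The upper and lower bounds meet at 2, so that is the treewidth.

2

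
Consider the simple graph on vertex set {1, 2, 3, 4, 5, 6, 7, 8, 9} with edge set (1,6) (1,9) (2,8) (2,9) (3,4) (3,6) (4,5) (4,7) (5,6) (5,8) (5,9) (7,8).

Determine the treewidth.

3

A width-3 tree decomposition is:
Bags: B1 = {2, 4, 7, 8}  B2 = {2, 4, 5, 8}  B3 = {2, 4, 5, 9}  B4 = {3, 4, 5, 9}  B5 = {3, 5, 6, 9}  B6 = {1, 3, 6, 9}
Tree: B1–B2, B2–B3, B3–B4, B4–B5, B5–B6
Every bag has size at most 4, so the width is 4 − 1 = 3 and tw(G) ≤ 3. For the lower bound: the 4 vertex sets {2,7,8}, {4}, {5}, {1,3,6,9} are disjoint, each induces a connected subgraph, and every pair is joined by at least one edge of G. Contracting each set to a single vertex therefore yields K_{4} as a minor, and since treewidth is minor-monotone, tw(G) ≥ tw(K_{4}) = 3. Therefore the treewidth is 3.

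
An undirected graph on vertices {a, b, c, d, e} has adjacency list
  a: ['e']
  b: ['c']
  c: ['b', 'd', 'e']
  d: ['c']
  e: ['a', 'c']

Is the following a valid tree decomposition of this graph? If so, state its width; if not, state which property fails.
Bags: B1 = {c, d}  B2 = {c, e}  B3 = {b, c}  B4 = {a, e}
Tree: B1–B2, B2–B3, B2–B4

Vertex coverage: the bags together contain {a, b, c, d, e}, the full vertex set. Edge coverage: each edge of G has both endpoints in at least one bag. Running intersection: for every vertex, the bags containing it form a connected subtree. All three properties hold, so this is a valid tree decomposition of width max|bag| − 1 = 1, and hence tw(G) ≤ 1.

Yes; width 1.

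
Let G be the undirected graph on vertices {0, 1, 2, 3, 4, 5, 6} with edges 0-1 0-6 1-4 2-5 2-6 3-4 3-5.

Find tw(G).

A width-2 tree decomposition is:
Bags: B1 = {0, 1, 6}  B2 = {1, 4, 6}  B3 = {3, 4, 6}  B4 = {3, 5, 6}  B5 = {2, 5, 6}
Tree: B1–B2, B2–B3, B3–B4, B4–B5
Every bag has size at most 3, so the width is 3 − 1 = 2 and tw(G) ≤ 2. The edges 6–0–1–4–3–5–2–6 form a cycle, so G is not a tree and its treewidth is at least 2. Therefore the treewidth is 2.

2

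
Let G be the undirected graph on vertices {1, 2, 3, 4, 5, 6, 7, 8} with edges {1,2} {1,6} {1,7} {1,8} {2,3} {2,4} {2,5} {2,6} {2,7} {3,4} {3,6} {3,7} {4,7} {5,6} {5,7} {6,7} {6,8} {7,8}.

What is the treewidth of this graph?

3

A width-3 tree decomposition is:
Bags: B1 = {1, 2, 6, 7}  B2 = {2, 5, 6, 7}  B3 = {2, 3, 6, 7}  B4 = {1, 6, 7, 8}  B5 = {2, 3, 4, 7}
Tree: B1–B2, B2–B3, B1–B4, B3–B5
Every bag has size at most 4, so the width is 4 − 1 = 3 and tw(G) ≤ 3. For the lower bound, the 4 vertices {1, 6, 7, 8} are pairwise adjacent, and any tree decomposition puts a clique entirely inside one bag — forcing width ≥ 3. Combining the bounds, tw(G) = 3.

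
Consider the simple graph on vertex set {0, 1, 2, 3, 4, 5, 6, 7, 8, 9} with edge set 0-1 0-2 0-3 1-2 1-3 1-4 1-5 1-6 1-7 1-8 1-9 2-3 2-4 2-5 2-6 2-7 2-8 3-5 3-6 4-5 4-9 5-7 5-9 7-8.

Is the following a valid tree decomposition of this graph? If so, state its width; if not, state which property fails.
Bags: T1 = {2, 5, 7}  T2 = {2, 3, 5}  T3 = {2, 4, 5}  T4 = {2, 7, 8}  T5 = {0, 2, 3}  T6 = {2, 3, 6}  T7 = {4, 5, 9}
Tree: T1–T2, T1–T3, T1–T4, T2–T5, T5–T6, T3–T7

A tree decomposition must satisfy three properties: every vertex lies in some bag; for every edge, both endpoints lie together in some bag; and for every vertex, the bags containing it form a connected subtree. Here vertex 1 appears in no bag, so the decomposition is invalid.

No — vertex 1 appears in no bag.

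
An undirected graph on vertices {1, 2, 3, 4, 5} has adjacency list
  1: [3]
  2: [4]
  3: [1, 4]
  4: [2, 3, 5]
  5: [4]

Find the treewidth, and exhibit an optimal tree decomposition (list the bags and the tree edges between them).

Every bag has size at most 2, so the width is 2 − 1 = 1 and tw(G) ≤ 1. G has an edge, so its treewidth is at least 1. Hence tw(G) = 1 exactly.

Treewidth 1.
One such decomposition:
Bags: B1 = {3, 4}  B2 = {4, 5}  B3 = {2, 4}  B4 = {1, 3}
Tree: B1–B2, B1–B3, B1–B4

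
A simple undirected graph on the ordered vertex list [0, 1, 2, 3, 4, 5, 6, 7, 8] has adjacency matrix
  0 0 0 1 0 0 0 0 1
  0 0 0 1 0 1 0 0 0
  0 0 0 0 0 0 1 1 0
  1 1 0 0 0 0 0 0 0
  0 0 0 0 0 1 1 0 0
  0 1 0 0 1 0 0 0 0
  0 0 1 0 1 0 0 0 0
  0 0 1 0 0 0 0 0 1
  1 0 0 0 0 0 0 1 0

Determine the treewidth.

A width-2 tree decomposition is:
Bags: B1 = {2, 7, 8}  B2 = {2, 6, 8}  B3 = {4, 6, 8}  B4 = {4, 5, 8}  B5 = {1, 5, 8}  B6 = {1, 3, 8}  B7 = {0, 3, 8}
Tree: B1–B2, B2–B3, B3–B4, B4–B5, B5–B6, B6–B7
The largest bag has 3 vertices, giving width 2; this decomposition certifies tw(G) ≤ 2. For the lower bound, G contains the cycle 8–7–2–6–4–5–1–3–0–8, so G is not a forest; only forests have treewidth ≤ 1, hence tw(G) ≥ 2. The upper and lower bounds meet at 2, so that is the treewidth.

2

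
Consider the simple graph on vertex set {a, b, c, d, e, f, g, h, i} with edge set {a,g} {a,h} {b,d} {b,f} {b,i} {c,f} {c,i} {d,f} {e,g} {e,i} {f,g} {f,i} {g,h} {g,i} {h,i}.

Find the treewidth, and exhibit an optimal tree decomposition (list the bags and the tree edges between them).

Each bag holds 3 vertices, so the decomposition has width 2, which upper-bounds the treewidth. On the other hand G contains the 3-clique {b, d, f}. A clique must lie in a single bag of any decomposition, so no decomposition can have width below 2. The upper and lower bounds meet at 2, so that is the treewidth.

Treewidth 2.
Bags: B1 = {f, g, i}  B2 = {g, h, i}  B3 = {b, f, i}  B4 = {e, g, i}  B5 = {a, g, h}  B6 = {c, f, i}  B7 = {b, d, f}
Tree: B1–B2, B1–B3, B1–B4, B2–B5, B1–B6, B3–B7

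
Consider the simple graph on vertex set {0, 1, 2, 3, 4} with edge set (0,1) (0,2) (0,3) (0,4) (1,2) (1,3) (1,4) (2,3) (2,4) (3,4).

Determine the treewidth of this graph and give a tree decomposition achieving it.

With just one bag of size 5, the width is 5 − 1 = 4, so tw(G) ≤ 4. On the other hand G contains the 5-clique {0, 1, 2, 3, 4}. A clique must lie in a single bag of any decomposition, so no decomposition can have width below 4. Hence tw(G) = 4 exactly.

Treewidth 4.
One such decomposition:
Bags: B1 = {0, 1, 2, 3, 4}
Tree: (single bag)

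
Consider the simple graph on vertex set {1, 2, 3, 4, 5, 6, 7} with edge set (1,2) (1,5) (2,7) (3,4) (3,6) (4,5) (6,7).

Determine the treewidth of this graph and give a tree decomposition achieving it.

The largest bag has 3 vertices, giving width 2; this decomposition certifies tw(G) ≤ 2. For the lower bound, G contains the cycle 2–1–5–4–3–6–7–2, so G is not a forest; only forests have treewidth ≤ 1, hence tw(G) ≥ 2. Combining the bounds, tw(G) = 2.

Treewidth 2.
One such decomposition:
Bags: B1 = {1, 2, 5}  B2 = {2, 4, 5}  B3 = {2, 3, 4}  B4 = {2, 3, 6}  B5 = {2, 6, 7}
Tree: B1–B2, B2–B3, B3–B4, B4–B5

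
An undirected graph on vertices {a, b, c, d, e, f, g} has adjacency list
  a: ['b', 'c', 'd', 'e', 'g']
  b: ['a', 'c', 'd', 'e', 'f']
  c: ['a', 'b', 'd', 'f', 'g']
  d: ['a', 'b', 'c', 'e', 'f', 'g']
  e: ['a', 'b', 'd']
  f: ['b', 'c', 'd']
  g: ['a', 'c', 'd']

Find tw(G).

3

A width-3 tree decomposition is:
Bags: B1 = {a, b, d, e}  B2 = {a, b, c, d}  B3 = {b, c, d, f}  B4 = {a, c, d, g}
Tree: B1–B2, B2–B3, B2–B4
Each bag holds 4 vertices, so the decomposition has width 3, which upper-bounds the treewidth. Conversely, {a, c, d, g} is a clique of size 4, and the vertices of any clique must share a bag in every tree decomposition; so some bag has ≥ 4 vertices and tw(G) ≥ 3. Therefore the treewidth is 3.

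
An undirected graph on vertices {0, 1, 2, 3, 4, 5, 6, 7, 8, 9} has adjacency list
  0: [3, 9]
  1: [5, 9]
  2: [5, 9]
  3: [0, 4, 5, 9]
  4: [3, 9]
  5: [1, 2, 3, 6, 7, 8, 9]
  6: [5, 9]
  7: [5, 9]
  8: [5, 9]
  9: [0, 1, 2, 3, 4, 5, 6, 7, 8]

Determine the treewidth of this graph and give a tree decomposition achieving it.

Treewidth 2.
One such decomposition:
Bags: B1 = {3, 5, 9}  B2 = {3, 4, 9}  B3 = {1, 5, 9}  B4 = {2, 5, 9}  B5 = {5, 6, 9}  B6 = {0, 3, 9}  B7 = {5, 7, 9}  B8 = {5, 8, 9}
Tree: B1–B2, B1–B3, B3–B4, B1–B5, B2–B6, B4–B7, B4–B8

Every bag has size at most 3, so the width is 3 − 1 = 2 and tw(G) ≤ 2. On the other hand G contains the 3-clique {0, 3, 9}. A clique must lie in a single bag of any decomposition, so no decomposition can have width below 2. Therefore the treewidth is 2.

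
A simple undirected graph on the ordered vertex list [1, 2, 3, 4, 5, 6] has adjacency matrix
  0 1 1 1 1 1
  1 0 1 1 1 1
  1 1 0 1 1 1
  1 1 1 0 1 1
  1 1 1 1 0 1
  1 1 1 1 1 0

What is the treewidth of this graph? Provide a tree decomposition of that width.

Treewidth 5.
One such decomposition:
Bags: B1 = {1, 2, 3, 4, 5, 6}
Tree: (single bag)

A single bag containing all 6 vertices is trivially a valid decomposition of width 5. For the lower bound, the 6 vertices {1, 2, 3, 4, 5, 6} are pairwise adjacent, and any tree decomposition puts a clique entirely inside one bag — forcing width ≥ 5. The upper and lower bounds meet at 5, so that is the treewidth.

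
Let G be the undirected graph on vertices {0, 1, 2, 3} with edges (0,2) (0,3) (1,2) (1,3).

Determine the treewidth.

A width-2 tree decomposition is:
Bags: B1 = {1, 2, 3}  B2 = {0, 2, 3}
Tree: B1–B2
Each bag holds 3 vertices, so the decomposition has width 2, which upper-bounds the treewidth. For the lower bound, G contains the cycle 2–1–3–0–2, so G is not a forest; only forests have treewidth ≤ 1, hence tw(G) ≥ 2. Hence tw(G) = 2 exactly.

2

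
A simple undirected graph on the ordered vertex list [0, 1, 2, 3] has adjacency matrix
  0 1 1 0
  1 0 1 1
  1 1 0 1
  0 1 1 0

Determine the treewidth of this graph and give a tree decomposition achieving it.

Each bag holds 3 vertices, so the decomposition has width 2, which upper-bounds the treewidth. On the other hand G contains the 3-clique {0, 1, 2}. A clique must lie in a single bag of any decomposition, so no decomposition can have width below 2. Therefore the treewidth is 2.

Treewidth 2.
One such decomposition:
Bags: B1 = {0, 1, 2}  B2 = {1, 2, 3}
Tree: B1–B2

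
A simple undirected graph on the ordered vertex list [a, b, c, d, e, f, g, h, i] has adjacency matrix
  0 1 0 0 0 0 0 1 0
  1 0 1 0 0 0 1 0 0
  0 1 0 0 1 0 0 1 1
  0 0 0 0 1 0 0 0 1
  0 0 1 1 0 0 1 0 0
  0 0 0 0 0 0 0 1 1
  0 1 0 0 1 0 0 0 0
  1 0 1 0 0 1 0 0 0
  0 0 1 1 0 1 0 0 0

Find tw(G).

A width-3 tree decomposition is:
Bags: B1 = {a, b, f, h}  B2 = {b, c, f, h}  B3 = {b, c, f, i}  B4 = {b, c, g, i}  B5 = {c, e, g, i}  B6 = {d, e, g, i}
Tree: B1–B2, B2–B3, B3–B4, B4–B5, B5–B6
Every bag has size at most 4, so the width is 4 − 1 = 3 and tw(G) ≤ 3. For the lower bound: the 4 vertex sets {a,f,h}, {b}, {c}, {d,e,g,i} are disjoint, each induces a connected subgraph, and every pair is joined by at least one edge of G. Contracting each set to a single vertex therefore yields K_{4} as a minor, and since treewidth is minor-monotone, tw(G) ≥ tw(K_{4}) = 3. Combining the bounds, tw(G) = 3.

3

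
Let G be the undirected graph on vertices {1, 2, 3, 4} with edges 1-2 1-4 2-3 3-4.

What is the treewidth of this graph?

2

A width-2 tree decomposition is:
Bags: B1 = {1, 2, 3}  B2 = {1, 3, 4}
Tree: B1–B2
The largest bag has 3 vertices, giving width 2; this decomposition certifies tw(G) ≤ 2. The edges 1–2–3–4–1 form a cycle, so G is not a tree and its treewidth is at least 2. Hence tw(G) = 2 exactly.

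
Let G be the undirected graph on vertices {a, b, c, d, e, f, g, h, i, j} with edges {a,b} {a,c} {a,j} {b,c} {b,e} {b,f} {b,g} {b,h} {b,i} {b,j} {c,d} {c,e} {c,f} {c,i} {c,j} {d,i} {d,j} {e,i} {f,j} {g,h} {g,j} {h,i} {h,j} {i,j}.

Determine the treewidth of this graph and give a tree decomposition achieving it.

Every bag has size at most 4, so the width is 4 − 1 = 3 and tw(G) ≤ 3. On the other hand G contains the 4-clique {c, d, i, j}. A clique must lie in a single bag of any decomposition, so no decomposition can have width below 3. Therefore the treewidth is 3.

Treewidth 3.
Bags: B1 = {b, c, i, j}  B2 = {c, d, i, j}  B3 = {b, c, f, j}  B4 = {b, h, i, j}  B5 = {a, b, c, j}  B6 = {b, c, e, i}  B7 = {b, g, h, j}
Tree: B1–B2, B1–B3, B1–B4, B1–B5, B1–B6, B4–B7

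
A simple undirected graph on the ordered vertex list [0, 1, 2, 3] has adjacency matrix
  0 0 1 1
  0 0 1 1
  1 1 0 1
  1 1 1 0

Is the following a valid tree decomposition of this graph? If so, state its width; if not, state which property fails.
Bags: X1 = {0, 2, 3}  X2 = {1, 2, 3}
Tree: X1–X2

Yes; width 2.

Vertex coverage: the bags together contain {0, 1, 2, 3}, the full vertex set. Edge coverage: each edge of G has both endpoints in at least one bag. Running intersection: for every vertex, the bags containing it form a connected subtree. All three properties hold, so this is a valid tree decomposition of width max|bag| − 1 = 2, and hence tw(G) ≤ 2.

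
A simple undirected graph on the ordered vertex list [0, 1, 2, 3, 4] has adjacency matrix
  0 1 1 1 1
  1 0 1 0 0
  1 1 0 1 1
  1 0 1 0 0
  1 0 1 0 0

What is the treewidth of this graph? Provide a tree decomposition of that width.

Treewidth 2.
One such decomposition:
Bags: B1 = {0, 2, 4}  B2 = {0, 2, 3}  B3 = {0, 1, 2}
Tree: B1–B2, B1–B3

Each bag holds 3 vertices, so the decomposition has width 2, which upper-bounds the treewidth. On the other hand G contains the 3-clique {0, 1, 2}. A clique must lie in a single bag of any decomposition, so no decomposition can have width below 2. Therefore the treewidth is 2.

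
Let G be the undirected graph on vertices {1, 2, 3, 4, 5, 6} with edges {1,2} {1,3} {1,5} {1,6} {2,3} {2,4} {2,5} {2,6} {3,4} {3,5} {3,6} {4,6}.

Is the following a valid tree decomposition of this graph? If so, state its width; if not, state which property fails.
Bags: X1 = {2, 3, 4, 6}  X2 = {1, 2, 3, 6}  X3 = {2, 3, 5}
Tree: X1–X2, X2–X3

No — edge (1,5) lies in no bag.

A tree decomposition must satisfy three properties: every vertex lies in some bag; for every edge, both endpoints lie together in some bag; and for every vertex, the bags containing it form a connected subtree. Here edge (1,5) lies in no bag, so the decomposition is invalid.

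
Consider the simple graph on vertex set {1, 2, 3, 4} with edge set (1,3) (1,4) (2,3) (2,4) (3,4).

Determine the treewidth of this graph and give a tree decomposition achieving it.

Every bag has size at most 3, so the width is 3 − 1 = 2 and tw(G) ≤ 2. For the lower bound, the 3 vertices {1, 3, 4} are pairwise adjacent, and any tree decomposition puts a clique entirely inside one bag — forcing width ≥ 2. The upper and lower bounds meet at 2, so that is the treewidth.

Treewidth 2.
One such decomposition:
Bags: B1 = {2, 3, 4}  B2 = {1, 3, 4}
Tree: B1–B2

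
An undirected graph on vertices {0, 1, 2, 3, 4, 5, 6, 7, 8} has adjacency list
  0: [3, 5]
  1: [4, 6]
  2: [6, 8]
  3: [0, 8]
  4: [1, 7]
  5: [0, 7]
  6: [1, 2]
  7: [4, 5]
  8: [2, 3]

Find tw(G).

2

A width-2 tree decomposition is:
Bags: B1 = {1, 2, 6}  B2 = {1, 2, 8}  B3 = {1, 3, 8}  B4 = {0, 1, 3}  B5 = {0, 1, 5}  B6 = {1, 5, 7}  B7 = {1, 4, 7}
Tree: B1–B2, B2–B3, B3–B4, B4–B5, B5–B6, B6–B7
Each bag holds 3 vertices, so the decomposition has width 2, which upper-bounds the treewidth. The edges 1–6–2–8–3–0–5–7–4–1 form a cycle, so G is not a tree and its treewidth is at least 2. Therefore the treewidth is 2.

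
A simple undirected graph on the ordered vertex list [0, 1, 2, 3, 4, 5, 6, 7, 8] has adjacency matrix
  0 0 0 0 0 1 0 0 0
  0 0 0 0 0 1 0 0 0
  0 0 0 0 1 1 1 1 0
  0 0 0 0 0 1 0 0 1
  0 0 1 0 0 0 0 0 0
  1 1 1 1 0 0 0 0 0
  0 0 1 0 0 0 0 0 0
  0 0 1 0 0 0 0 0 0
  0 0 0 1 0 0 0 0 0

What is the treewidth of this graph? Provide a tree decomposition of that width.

Treewidth 1.
Bags: B1 = {2, 7}  B2 = {2, 5}  B3 = {0, 5}  B4 = {3, 5}  B5 = {2, 4}  B6 = {1, 5}  B7 = {2, 6}  B8 = {3, 8}
Tree: B1–B2, B2–B3, B2–B4, B1–B5, B2–B6, B5–B7, B4–B8

Each bag holds 2 vertices, so the decomposition has width 1, which upper-bounds the treewidth. Any graph with an edge has treewidth ≥ 1, and G has the edge 2–7. The upper and lower bounds meet at 1, so that is the treewidth.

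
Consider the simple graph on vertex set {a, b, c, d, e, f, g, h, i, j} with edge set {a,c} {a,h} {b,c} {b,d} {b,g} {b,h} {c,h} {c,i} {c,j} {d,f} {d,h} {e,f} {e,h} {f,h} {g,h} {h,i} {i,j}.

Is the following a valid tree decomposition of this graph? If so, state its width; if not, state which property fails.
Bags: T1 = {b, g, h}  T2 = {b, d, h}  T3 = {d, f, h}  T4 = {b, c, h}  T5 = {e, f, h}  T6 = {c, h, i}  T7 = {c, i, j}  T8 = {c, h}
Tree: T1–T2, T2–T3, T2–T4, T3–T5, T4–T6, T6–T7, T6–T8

A tree decomposition must satisfy three properties: every vertex lies in some bag; for every edge, both endpoints lie together in some bag; and for every vertex, the bags containing it form a connected subtree. Here vertex a appears in no bag, so the decomposition is invalid.

No — vertex a appears in no bag.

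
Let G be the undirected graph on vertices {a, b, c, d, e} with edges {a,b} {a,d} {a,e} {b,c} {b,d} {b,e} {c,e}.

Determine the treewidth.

2

A width-2 tree decomposition is:
Bags: B1 = {a, b, d}  B2 = {a, b, e}  B3 = {b, c, e}
Tree: B1–B2, B2–B3
The largest bag has 3 vertices, giving width 2; this decomposition certifies tw(G) ≤ 2. On the other hand G contains the 3-clique {a, b, d}. A clique must lie in a single bag of any decomposition, so no decomposition can have width below 2. Hence tw(G) = 2 exactly.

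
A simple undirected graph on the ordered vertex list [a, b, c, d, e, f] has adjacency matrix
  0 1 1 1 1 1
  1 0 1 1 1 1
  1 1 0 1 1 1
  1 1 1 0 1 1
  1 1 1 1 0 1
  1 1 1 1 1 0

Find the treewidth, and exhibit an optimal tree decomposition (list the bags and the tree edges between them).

Treewidth 5.
One optimal decomposition is:
Bags: B1 = {a, b, c, d, e, f}
Tree: (single bag)

A single bag containing all 6 vertices is trivially a valid decomposition of width 5. For the lower bound, the 6 vertices {a, b, c, d, e, f} are pairwise adjacent, and any tree decomposition puts a clique entirely inside one bag — forcing width ≥ 5. Hence tw(G) = 5 exactly.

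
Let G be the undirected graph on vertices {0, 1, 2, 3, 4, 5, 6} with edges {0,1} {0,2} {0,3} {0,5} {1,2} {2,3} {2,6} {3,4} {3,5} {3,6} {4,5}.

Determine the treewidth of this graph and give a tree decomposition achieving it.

Each bag holds 3 vertices, so the decomposition has width 2, which upper-bounds the treewidth. Conversely, {0, 1, 2} is a clique of size 3, and the vertices of any clique must share a bag in every tree decomposition; so some bag has ≥ 3 vertices and tw(G) ≥ 2. Therefore the treewidth is 2.

Treewidth 2.
One such decomposition:
Bags: B1 = {0, 2, 3}  B2 = {0, 1, 2}  B3 = {2, 3, 6}  B4 = {0, 3, 5}  B5 = {3, 4, 5}
Tree: B1–B2, B1–B3, B1–B4, B4–B5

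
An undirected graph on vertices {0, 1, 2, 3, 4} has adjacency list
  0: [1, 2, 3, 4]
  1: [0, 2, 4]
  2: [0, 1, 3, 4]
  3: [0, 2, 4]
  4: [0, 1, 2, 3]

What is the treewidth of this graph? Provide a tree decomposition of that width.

Each bag holds 4 vertices, so the decomposition has width 3, which upper-bounds the treewidth. Conversely, {0, 1, 2, 4} is a clique of size 4, and the vertices of any clique must share a bag in every tree decomposition; so some bag has ≥ 4 vertices and tw(G) ≥ 3. Hence tw(G) = 3 exactly.

Treewidth 3.
One such decomposition:
Bags: B1 = {0, 2, 3, 4}  B2 = {0, 1, 2, 4}
Tree: B1–B2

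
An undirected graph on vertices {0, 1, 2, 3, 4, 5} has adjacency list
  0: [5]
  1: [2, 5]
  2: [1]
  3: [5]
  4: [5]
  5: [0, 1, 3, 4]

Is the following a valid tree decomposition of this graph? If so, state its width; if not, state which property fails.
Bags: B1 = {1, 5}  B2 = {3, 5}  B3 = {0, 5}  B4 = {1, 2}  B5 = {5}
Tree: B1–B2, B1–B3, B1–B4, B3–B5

A tree decomposition must satisfy three properties: every vertex lies in some bag; for every edge, both endpoints lie together in some bag; and for every vertex, the bags containing it form a connected subtree. Here vertex 4 appears in no bag, so the decomposition is invalid.

No — vertex 4 appears in no bag.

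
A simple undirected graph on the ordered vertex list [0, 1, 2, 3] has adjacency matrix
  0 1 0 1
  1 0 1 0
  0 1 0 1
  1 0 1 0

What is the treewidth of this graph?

2

A width-2 tree decomposition is:
Bags: B1 = {0, 1, 2}  B2 = {0, 2, 3}
Tree: B1–B2
Every bag has size at most 3, so the width is 3 − 1 = 2 and tw(G) ≤ 2. The edges 0–1–2–3–0 form a cycle, so G is not a tree and its treewidth is at least 2. Combining the bounds, tw(G) = 2.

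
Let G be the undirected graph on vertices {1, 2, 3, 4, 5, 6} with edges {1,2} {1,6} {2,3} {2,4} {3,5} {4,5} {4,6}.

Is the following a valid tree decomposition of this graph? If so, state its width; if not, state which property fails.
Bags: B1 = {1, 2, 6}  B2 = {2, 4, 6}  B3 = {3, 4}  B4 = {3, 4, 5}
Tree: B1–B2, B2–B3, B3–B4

No — edge (2,3) lies in no bag.

A tree decomposition must satisfy three properties: every vertex lies in some bag; for every edge, both endpoints lie together in some bag; and for every vertex, the bags containing it form a connected subtree. Here edge (2,3) lies in no bag, so the decomposition is invalid.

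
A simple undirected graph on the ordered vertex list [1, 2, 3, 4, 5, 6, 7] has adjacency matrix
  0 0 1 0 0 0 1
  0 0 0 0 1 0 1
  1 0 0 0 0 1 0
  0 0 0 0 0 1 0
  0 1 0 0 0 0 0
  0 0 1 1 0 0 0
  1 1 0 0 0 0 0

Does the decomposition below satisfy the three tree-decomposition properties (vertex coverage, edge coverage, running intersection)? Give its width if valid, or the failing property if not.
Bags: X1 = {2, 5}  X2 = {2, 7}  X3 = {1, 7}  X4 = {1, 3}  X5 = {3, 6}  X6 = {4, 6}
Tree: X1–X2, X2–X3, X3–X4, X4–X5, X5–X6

Yes; width 1.

Checking the three conditions: (i) the bags cover all of {1, 2, 3, 4, 5, 6, 7}; (ii) for each edge, some bag contains both endpoints; (iii) the bags containing any fixed vertex form a subtree. All hold, so the decomposition is valid with width 2 − 1 = 1.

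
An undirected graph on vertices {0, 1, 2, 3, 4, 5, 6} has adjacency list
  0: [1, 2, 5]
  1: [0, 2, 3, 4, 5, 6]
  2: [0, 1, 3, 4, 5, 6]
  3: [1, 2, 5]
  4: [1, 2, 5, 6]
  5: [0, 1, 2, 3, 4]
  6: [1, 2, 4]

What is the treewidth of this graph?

A width-3 tree decomposition is:
Bags: B1 = {1, 2, 4, 5}  B2 = {0, 1, 2, 5}  B3 = {1, 2, 4, 6}  B4 = {1, 2, 3, 5}
Tree: B1–B2, B1–B3, B1–B4
Every bag has size at most 4, so the width is 4 − 1 = 3 and tw(G) ≤ 3. For the lower bound, the 4 vertices {0, 1, 2, 5} are pairwise adjacent, and any tree decomposition puts a clique entirely inside one bag — forcing width ≥ 3. Therefore the treewidth is 3.

3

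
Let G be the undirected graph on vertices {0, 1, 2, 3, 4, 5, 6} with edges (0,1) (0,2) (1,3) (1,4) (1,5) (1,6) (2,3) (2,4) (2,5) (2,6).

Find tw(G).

A width-2 tree decomposition is:
Bags: B1 = {1, 2, 5}  B2 = {0, 1, 2}  B3 = {1, 2, 6}  B4 = {1, 2, 4}  B5 = {1, 2, 3}
Tree: B1–B2, B2–B3, B3–B4, B4–B5
Every bag has size at most 3, so the width is 3 − 1 = 2 and tw(G) ≤ 2. The edges 2–5–1–0–2 form a cycle, so G is not a tree and its treewidth is at least 2. Therefore the treewidth is 2.

2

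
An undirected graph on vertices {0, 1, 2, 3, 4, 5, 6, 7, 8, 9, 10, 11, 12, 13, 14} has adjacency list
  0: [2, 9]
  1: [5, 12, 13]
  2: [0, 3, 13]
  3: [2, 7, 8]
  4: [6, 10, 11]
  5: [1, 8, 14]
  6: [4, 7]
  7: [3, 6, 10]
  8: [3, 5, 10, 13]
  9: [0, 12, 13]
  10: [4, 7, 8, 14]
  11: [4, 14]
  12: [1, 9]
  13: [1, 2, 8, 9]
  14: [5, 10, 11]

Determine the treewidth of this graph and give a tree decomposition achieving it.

Treewidth 3.
One optimal decomposition is:
Bags: B1 = {4, 6, 7, 11}  B2 = {4, 7, 10, 11}  B3 = {7, 10, 11, 14}  B4 = {3, 7, 10, 14}  B5 = {3, 8, 10, 14}  B6 = {3, 5, 8, 14}  B7 = {2, 3, 5, 8}  B8 = {2, 5, 8, 13}  B9 = {1, 2, 5, 13}  B10 = {0, 1, 2, 13}  B11 = {0, 1, 9, 13}  B12 = {0, 1, 9, 12}
Tree: B1–B2, B2–B3, B3–B4, B4–B5, B5–B6, B6–B7, B7–B8, B8–B9, B9–B10, B10–B11, B11–B12

Every bag has size at most 4, so the width is 4 − 1 = 3 and tw(G) ≤ 3. For the lower bound: the 4 vertex sets {4,6,11}, {7}, {10}, {3,5,8,14} are disjoint, each induces a connected subgraph, and every pair is joined by at least one edge of G. Contracting each set to a single vertex therefore yields K_{4} as a minor, and since treewidth is minor-monotone, tw(G) ≥ tw(K_{4}) = 3. Combining the bounds, tw(G) = 3.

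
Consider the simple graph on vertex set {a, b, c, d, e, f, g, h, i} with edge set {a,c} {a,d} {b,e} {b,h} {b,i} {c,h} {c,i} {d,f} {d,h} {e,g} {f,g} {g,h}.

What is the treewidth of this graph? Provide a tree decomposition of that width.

Treewidth 3.
Bags: B1 = {a, c, d, i}  B2 = {c, d, h, i}  B3 = {b, d, h, i}  B4 = {b, d, f, h}  B5 = {b, f, g, h}  B6 = {b, e, f, g}
Tree: B1–B2, B2–B3, B3–B4, B4–B5, B5–B6

Every bag has size at most 4, so the width is 4 − 1 = 3 and tw(G) ≤ 3. For the lower bound: the 4 vertex sets {a,c,i}, {d}, {h}, {b,e,f,g} are disjoint, each induces a connected subgraph, and every pair is joined by at least one edge of G. Contracting each set to a single vertex therefore yields K_{4} as a minor, and since treewidth is minor-monotone, tw(G) ≥ tw(K_{4}) = 3. Hence tw(G) = 3 exactly.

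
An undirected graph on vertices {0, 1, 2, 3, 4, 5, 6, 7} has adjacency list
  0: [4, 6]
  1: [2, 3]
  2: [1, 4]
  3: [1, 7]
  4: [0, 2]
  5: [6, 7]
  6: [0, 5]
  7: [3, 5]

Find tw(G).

A width-2 tree decomposition is:
Bags: B1 = {5, 6, 7}  B2 = {0, 6, 7}  B3 = {0, 4, 7}  B4 = {2, 4, 7}  B5 = {1, 2, 7}  B6 = {1, 3, 7}
Tree: B1–B2, B2–B3, B3–B4, B4–B5, B5–B6
Each bag holds 3 vertices, so the decomposition has width 2, which upper-bounds the treewidth. For the lower bound, G contains the cycle 7–5–6–0–4–2–1–3–7, so G is not a forest; only forests have treewidth ≤ 1, hence tw(G) ≥ 2. The upper and lower bounds meet at 2, so that is the treewidth.

2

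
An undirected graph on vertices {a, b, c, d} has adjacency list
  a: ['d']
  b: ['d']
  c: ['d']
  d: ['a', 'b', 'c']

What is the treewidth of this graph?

1

A width-1 tree decomposition is:
Bags: B1 = {a, d}  B2 = {b, d}  B3 = {c, d}
Tree: B1–B2, B2–B3
The largest bag has 2 vertices, giving width 1; this decomposition certifies tw(G) ≤ 1. Any graph with an edge has treewidth ≥ 1, and G has the edge d–a. Hence tw(G) = 1 exactly.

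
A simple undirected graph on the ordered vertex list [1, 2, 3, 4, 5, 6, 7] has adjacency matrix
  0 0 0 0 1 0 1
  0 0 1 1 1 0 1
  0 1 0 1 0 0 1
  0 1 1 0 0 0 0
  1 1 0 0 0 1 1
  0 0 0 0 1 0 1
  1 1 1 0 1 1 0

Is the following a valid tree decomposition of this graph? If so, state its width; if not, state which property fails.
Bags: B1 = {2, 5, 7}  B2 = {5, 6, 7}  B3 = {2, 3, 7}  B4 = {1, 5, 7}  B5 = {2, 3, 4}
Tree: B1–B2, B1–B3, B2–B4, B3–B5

Yes; width 2.

Checking the three conditions: (i) the bags cover all of {1, 2, 3, 4, 5, 6, 7}; (ii) for each edge, some bag contains both endpoints; (iii) the bags containing any fixed vertex form a subtree. All hold, so the decomposition is valid with width 3 − 1 = 2.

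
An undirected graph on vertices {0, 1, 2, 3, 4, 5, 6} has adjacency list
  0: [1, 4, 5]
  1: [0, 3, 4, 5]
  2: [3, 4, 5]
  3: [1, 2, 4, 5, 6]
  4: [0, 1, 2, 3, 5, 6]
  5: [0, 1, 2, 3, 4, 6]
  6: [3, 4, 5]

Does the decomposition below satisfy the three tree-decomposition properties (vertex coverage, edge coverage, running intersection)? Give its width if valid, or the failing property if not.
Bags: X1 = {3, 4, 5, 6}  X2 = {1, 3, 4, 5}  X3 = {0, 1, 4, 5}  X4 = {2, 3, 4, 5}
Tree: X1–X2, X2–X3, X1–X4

Checking the three conditions: (i) the bags cover all of {0, 1, 2, 3, 4, 5, 6}; (ii) for each edge, some bag contains both endpoints; (iii) the bags containing any fixed vertex form a subtree. All hold, so the decomposition is valid with width 4 − 1 = 3.

Yes; width 3.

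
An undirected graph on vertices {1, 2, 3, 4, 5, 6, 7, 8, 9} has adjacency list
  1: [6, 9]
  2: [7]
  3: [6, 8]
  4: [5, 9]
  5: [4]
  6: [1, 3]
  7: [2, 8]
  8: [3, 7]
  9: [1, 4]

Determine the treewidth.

A width-1 tree decomposition is:
Bags: B1 = {2, 7}  B2 = {7, 8}  B3 = {3, 8}  B4 = {3, 6}  B5 = {1, 6}  B6 = {1, 9}  B7 = {4, 9}  B8 = {4, 5}
Tree: B1–B2, B2–B3, B3–B4, B4–B5, B5–B6, B6–B7, B7–B8
The largest bag has 2 vertices, giving width 1; this decomposition certifies tw(G) ≤ 1. G has an edge, so its treewidth is at least 1. Combining the bounds, tw(G) = 1.

1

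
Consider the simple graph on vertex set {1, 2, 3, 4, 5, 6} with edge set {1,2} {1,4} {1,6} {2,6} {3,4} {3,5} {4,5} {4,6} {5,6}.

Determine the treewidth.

2

A width-2 tree decomposition is:
Bags: B1 = {1, 4, 6}  B2 = {4, 5, 6}  B3 = {3, 4, 5}  B4 = {1, 2, 6}
Tree: B1–B2, B2–B3, B1–B4
Every bag has size at most 3, so the width is 3 − 1 = 2 and tw(G) ≤ 2. Conversely, {1, 2, 6} is a clique of size 3, and the vertices of any clique must share a bag in every tree decomposition; so some bag has ≥ 3 vertices and tw(G) ≥ 2. The upper and lower bounds meet at 2, so that is the treewidth.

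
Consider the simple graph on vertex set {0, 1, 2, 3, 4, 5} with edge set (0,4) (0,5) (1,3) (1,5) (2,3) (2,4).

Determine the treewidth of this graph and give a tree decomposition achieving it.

The largest bag has 3 vertices, giving width 2; this decomposition certifies tw(G) ≤ 2. The edges 2–3–1–5–0–4–2 form a cycle, so G is not a tree and its treewidth is at least 2. Combining the bounds, tw(G) = 2.

Treewidth 2.
Bags: B1 = {1, 2, 3}  B2 = {1, 2, 5}  B3 = {0, 2, 5}  B4 = {0, 2, 4}
Tree: B1–B2, B2–B3, B3–B4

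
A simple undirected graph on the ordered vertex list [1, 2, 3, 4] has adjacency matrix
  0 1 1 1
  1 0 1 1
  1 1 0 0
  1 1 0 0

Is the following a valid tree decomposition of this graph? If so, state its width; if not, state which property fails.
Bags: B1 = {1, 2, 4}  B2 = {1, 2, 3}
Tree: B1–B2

Yes; width 2.

Every vertex of G appears in some bag (union = {1, 2, 3, 4}); every edge is covered by a bag; and for each vertex v the set of bags containing v is connected in the bag tree. The decomposition is therefore valid. The largest bag has 3 vertices, so the width is 2.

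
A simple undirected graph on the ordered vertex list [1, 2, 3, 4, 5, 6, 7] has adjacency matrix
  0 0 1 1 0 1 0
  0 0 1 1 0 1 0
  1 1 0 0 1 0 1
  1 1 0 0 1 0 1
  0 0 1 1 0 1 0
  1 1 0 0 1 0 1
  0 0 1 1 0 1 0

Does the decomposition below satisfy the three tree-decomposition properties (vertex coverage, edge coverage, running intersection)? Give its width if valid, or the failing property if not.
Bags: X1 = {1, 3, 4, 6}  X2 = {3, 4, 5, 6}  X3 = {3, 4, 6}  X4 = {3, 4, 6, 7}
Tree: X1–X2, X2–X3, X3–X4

A tree decomposition must satisfy three properties: every vertex lies in some bag; for every edge, both endpoints lie together in some bag; and for every vertex, the bags containing it form a connected subtree. Here vertex 2 appears in no bag, so the decomposition is invalid.

No — vertex 2 appears in no bag.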